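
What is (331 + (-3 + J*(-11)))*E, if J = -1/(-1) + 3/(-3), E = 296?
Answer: 97088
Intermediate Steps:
J = 0 (J = -1*(-1) + 3*(-1/3) = 1 - 1 = 0)
(331 + (-3 + J*(-11)))*E = (331 + (-3 + 0*(-11)))*296 = (331 + (-3 + 0))*296 = (331 - 3)*296 = 328*296 = 97088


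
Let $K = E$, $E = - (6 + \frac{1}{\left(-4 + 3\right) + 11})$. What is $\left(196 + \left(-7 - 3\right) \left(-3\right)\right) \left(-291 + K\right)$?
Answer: $- \frac{335723}{5} \approx -67145.0$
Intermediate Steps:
$E = - \frac{61}{10}$ ($E = - (6 + \frac{1}{-1 + 11}) = - (6 + \frac{1}{10}) = \left(-1\right) \frac{61}{10} = - \frac{61}{10} \approx -6.1$)
$K = - \frac{61}{10} \approx -6.1$
$\left(196 + \left(-7 - 3\right) \left(-3\right)\right) \left(-291 + K\right) = \left(196 + \left(-7 - 3\right) \left(-3\right)\right) \left(-291 - \frac{61}{10}\right) = \left(196 - -30\right) \left(- \frac{2971}{10}\right) = \left(196 + 30\right) \left(- \frac{2971}{10}\right) = 226 \left(- \frac{2971}{10}\right) = - \frac{335723}{5}$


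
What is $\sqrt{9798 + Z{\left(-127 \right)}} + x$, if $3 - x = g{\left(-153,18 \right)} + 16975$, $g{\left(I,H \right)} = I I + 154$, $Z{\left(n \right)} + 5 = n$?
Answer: $-40535 + 3 \sqrt{1074} \approx -40437.0$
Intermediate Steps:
$Z{\left(n \right)} = -5 + n$
$g{\left(I,H \right)} = 154 + I^{2}$ ($g{\left(I,H \right)} = I^{2} + 154 = 154 + I^{2}$)
$x = -40535$ ($x = 3 - \left(\left(154 + \left(-153\right)^{2}\right) + 16975\right) = 3 - \left(\left(154 + 23409\right) + 16975\right) = 3 - \left(23563 + 16975\right) = 3 - 40538 = -40535$)
$\sqrt{9798 + Z{\left(-127 \right)}} + x = \sqrt{9798 - 132} - 40535 = \sqrt{9666} - 40535 = 3 \sqrt{1074} - 40535 = -40535 + 3 \sqrt{1074}$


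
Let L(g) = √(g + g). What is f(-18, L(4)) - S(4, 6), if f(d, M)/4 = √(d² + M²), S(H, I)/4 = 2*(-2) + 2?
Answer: 8 + 8*√83 ≈ 80.883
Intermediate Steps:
S(H, I) = -8 (S(H, I) = 4*(2*(-2) + 2) = 4*(-4 + 2) = 4*(-2) = -8)
L(g) = √2*√g (L(g) = √(2*g) = √2*√g)
f(d, M) = 4*√(M² + d²) (f(d, M) = 4*√(d² + M²) = 4*√(M² + d²))
f(-18, L(4)) - S(4, 6) = 4*√((√2*√4)² + (-18)²) - 1*(-8) = 4*√((√2*2)² + 324) + 8 = 4*√((2*√2)² + 324) + 8 = 4*√(8 + 324) + 8 = 4*√332 + 8 = 4*(2*√83) + 8 = 8*√83 + 8 = 8 + 8*√83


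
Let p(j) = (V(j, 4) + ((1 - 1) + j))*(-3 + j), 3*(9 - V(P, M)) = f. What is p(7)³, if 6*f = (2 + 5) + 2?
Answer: 238328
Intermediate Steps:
f = 3/2 (f = ((2 + 5) + 2)/6 = (7 + 2)/6 = (⅙)*9 = 3/2 ≈ 1.5000)
V(P, M) = 17/2 (V(P, M) = 9 - ⅓*3/2 = 9 - ½ = 17/2)
p(j) = (-3 + j)*(17/2 + j) (p(j) = (17/2 + ((1 - 1) + j))*(-3 + j) = (17/2 + (0 + j))*(-3 + j) = (17/2 + j)*(-3 + j) = (-3 + j)*(17/2 + j))
p(7)³ = (-51/2 + 7² + (11/2)*7)³ = (-51/2 + 49 + 77/2)³ = 62³ = 238328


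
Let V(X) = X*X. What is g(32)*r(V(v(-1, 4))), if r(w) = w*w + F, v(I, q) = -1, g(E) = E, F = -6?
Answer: -160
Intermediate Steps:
V(X) = X²
r(w) = -6 + w² (r(w) = w*w - 6 = w² - 6 = -6 + w²)
g(32)*r(V(v(-1, 4))) = 32*(-6 + ((-1)²)²) = 32*(-6 + 1²) = 32*(-6 + 1) = 32*(-5) = -160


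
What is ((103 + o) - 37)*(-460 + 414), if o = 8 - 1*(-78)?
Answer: -6992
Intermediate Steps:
o = 86 (o = 8 + 78 = 86)
((103 + o) - 37)*(-460 + 414) = ((103 + 86) - 37)*(-460 + 414) = (189 - 37)*(-46) = 152*(-46) = -6992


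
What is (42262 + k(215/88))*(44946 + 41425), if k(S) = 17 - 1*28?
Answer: 3649261121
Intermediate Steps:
k(S) = -11 (k(S) = 17 - 28 = -11)
(42262 + k(215/88))*(44946 + 41425) = (42262 - 11)*(44946 + 41425) = 42251*86371 = 3649261121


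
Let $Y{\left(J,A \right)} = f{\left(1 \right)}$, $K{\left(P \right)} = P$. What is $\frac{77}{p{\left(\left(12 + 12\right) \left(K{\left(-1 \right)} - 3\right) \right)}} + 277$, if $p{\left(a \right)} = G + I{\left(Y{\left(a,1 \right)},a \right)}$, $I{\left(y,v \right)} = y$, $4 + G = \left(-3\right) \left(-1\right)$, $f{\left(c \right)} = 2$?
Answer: $354$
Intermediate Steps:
$G = -1$ ($G = -4 - -3 = -4 + 3 = -1$)
$Y{\left(J,A \right)} = 2$
$p{\left(a \right)} = 1$ ($p{\left(a \right)} = -1 + 2 = 1$)
$\frac{77}{p{\left(\left(12 + 12\right) \left(K{\left(-1 \right)} - 3\right) \right)}} + 277 = \frac{77}{1} + 277 = 77 \cdot 1 + 277 = 77 + 277 = 354$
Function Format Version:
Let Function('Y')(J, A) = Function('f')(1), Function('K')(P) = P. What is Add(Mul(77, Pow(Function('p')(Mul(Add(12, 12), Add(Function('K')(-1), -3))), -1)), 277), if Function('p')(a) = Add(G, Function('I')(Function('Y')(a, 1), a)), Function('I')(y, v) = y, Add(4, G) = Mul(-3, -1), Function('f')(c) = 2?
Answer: 354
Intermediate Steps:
G = -1 (G = Add(-4, Mul(-3, -1)) = Add(-4, 3) = -1)
Function('Y')(J, A) = 2
Function('p')(a) = 1 (Function('p')(a) = Add(-1, 2) = 1)
Add(Mul(77, Pow(Function('p')(Mul(Add(12, 12), Add(Function('K')(-1), -3))), -1)), 277) = Add(Mul(77, Pow(1, -1)), 277) = Add(Mul(77, 1), 277) = Add(77, 277) = 354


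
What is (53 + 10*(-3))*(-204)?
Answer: -4692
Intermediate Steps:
(53 + 10*(-3))*(-204) = (53 - 30)*(-204) = 23*(-204) = -4692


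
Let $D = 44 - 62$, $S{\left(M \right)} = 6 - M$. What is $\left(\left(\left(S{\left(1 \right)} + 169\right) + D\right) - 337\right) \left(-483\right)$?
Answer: $87423$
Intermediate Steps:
$D = -18$ ($D = 44 - 62 = -18$)
$\left(\left(\left(S{\left(1 \right)} + 169\right) + D\right) - 337\right) \left(-483\right) = \left(\left(\left(\left(6 - 1\right) + 169\right) - 18\right) - 337\right) \left(-483\right) = \left(\left(\left(5 + 169\right) - 18\right) - 337\right) \left(-483\right) = \left(\left(174 - 18\right) - 337\right) \left(-483\right) = \left(156 - 337\right) \left(-483\right) = \left(-181\right) \left(-483\right) = 87423$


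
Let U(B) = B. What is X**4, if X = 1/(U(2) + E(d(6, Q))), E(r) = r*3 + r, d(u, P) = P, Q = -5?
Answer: 1/104976 ≈ 9.5260e-6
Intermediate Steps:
E(r) = 4*r (E(r) = 3*r + r = 4*r)
X = -1/18 (X = 1/(2 + 4*(-5)) = 1/(2 - 20) = 1/(-18) = -1/18 ≈ -0.055556)
X**4 = (-1/18)**4 = 1/104976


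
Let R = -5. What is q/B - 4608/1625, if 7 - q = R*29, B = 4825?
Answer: -879464/313625 ≈ -2.8042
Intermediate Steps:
q = 152 (q = 7 - (-5)*29 = 7 - 1*(-145) = 7 + 145 = 152)
q/B - 4608/1625 = 152/4825 - 4608/1625 = -879464/313625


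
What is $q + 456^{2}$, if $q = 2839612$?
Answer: $3047548$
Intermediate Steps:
$q + 456^{2} = 2839612 + 456^{2} = 2839612 + 207936 = 3047548$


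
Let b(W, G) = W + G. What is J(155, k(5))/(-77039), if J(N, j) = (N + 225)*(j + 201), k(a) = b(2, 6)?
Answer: -79420/77039 ≈ -1.0309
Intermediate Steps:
b(W, G) = G + W
k(a) = 8 (k(a) = 6 + 2 = 8)
J(N, j) = (201 + j)*(225 + N) (J(N, j) = (225 + N)*(201 + j) = (201 + j)*(225 + N))
J(155, k(5))/(-77039) = (45225 + 201*155 + 225*8 + 155*8)/(-77039) = (45225 + 31155 + 1800 + 1240)*(-1/77039) = 79420*(-1/77039) = -79420/77039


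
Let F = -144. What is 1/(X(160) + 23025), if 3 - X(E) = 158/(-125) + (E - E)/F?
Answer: 125/2878658 ≈ 4.3423e-5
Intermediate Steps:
X(E) = 533/125 (X(E) = 3 - (158/(-125) + (E - E)/(-144)) = 3 - (158*(-1/125) + 0*(-1/144)) = 3 - (-158/125 + 0) = 3 - 1*(-158/125) = 3 + 158/125 = 533/125)
1/(X(160) + 23025) = 1/(533/125 + 23025) = 1/(2878658/125) = 125/2878658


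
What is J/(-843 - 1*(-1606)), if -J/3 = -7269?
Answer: 21807/763 ≈ 28.581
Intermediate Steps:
J = 21807 (J = -3*(-7269) = 21807)
J/(-843 - 1*(-1606)) = 21807/(-843 - 1*(-1606)) = 21807/(-843 + 1606) = 21807/763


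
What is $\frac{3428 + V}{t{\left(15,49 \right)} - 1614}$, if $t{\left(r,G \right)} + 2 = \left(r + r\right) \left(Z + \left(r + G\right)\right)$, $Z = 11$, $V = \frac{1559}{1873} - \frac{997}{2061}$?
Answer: $\frac{6617146501}{1223700201} \approx 5.4075$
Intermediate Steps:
$V = \frac{1345718}{3860253}$ ($V = 1559 \cdot \frac{1}{1873} - \frac{997}{2061} = \frac{1559}{1873} - \frac{997}{2061} = \frac{1345718}{3860253} \approx 0.34861$)
$t{\left(r,G \right)} = -2 + 2 r \left(11 + G + r\right)$ ($t{\left(r,G \right)} = -2 + \left(r + r\right) \left(11 + \left(r + G\right)\right) = -2 + 2 r \left(11 + \left(G + r\right)\right) = -2 + 2 r \left(11 + G + r\right)$)
$\frac{3428 + V}{t{\left(15,49 \right)} - 1614} = \frac{3428 + \frac{1345718}{3860253}}{\left(-2 + 2 \cdot 15^{2} + 22 \cdot 15 + 2 \cdot 49 \cdot 15\right) - 1614} = \frac{13234293002}{3860253 \left(\left(-2 + 2 \cdot 225 + 330 + 1470\right) - 1614\right)} = \frac{13234293002}{3860253 \left(\left(-2 + 450 + 330 + 1470\right) - 1614\right)} = \frac{13234293002}{3860253 \left(2248 - 1614\right)} = \frac{13234293002}{3860253 \cdot 634} = \frac{13234293002}{3860253} \cdot \frac{1}{634} = \frac{6617146501}{1223700201}$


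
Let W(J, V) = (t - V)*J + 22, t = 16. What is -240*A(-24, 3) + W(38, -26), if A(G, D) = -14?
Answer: 4978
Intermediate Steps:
W(J, V) = 22 + J*(16 - V) (W(J, V) = (16 - V)*J + 22 = J*(16 - V) + 22 = 22 + J*(16 - V))
-240*A(-24, 3) + W(38, -26) = -240*(-14) + (22 + 16*38 - 1*38*(-26)) = 3360 + (22 + 608 + 988) = 3360 + 1618 = 4978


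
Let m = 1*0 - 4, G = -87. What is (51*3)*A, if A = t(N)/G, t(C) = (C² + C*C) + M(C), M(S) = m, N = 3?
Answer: -714/29 ≈ -24.621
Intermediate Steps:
m = -4 (m = 0 - 4 = -4)
M(S) = -4
t(C) = -4 + 2*C² (t(C) = (C² + C*C) - 4 = (C² + C²) - 4 = 2*C² - 4 = -4 + 2*C²)
A = -14/87 (A = (-4 + 2*3²)/(-87) = (-4 + 2*9)*(-1/87) = (-4 + 18)*(-1/87) = 14*(-1/87) = -14/87 ≈ -0.16092)
(51*3)*A = (51*3)*(-14/87) = 153*(-14/87) = -714/29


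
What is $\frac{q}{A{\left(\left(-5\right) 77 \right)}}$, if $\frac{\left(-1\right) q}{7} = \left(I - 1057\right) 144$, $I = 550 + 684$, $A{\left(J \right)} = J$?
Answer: $\frac{25488}{55} \approx 463.42$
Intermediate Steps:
$I = 1234$
$q = -178416$ ($q = - 7 \left(1234 - 1057\right) 144 = - 7 \cdot 177 \cdot 144 = \left(-7\right) 25488 = -178416$)
$\frac{q}{A{\left(\left(-5\right) 77 \right)}} = - \frac{178416}{\left(-5\right) 77} = - \frac{178416}{-385} = \left(-178416\right) \left(- \frac{1}{385}\right) = \frac{25488}{55}$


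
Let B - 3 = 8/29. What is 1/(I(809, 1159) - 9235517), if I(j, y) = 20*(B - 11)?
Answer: -29/267834473 ≈ -1.0828e-7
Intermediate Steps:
B = 95/29 (B = 3 + 8/29 = 95/29 ≈ 3.2759)
I(j, y) = -4480/29 (I(j, y) = 20*(95/29 - 11) = 20*(-224/29) = -4480/29)
1/(I(809, 1159) - 9235517) = 1/(-4480/29 - 9235517) = 1/(-267834473/29) = -29/267834473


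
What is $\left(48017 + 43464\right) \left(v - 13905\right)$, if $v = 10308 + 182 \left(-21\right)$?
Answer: $-678697539$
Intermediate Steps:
$v = 6486$ ($v = 10308 - 3822 = 6486$)
$\left(48017 + 43464\right) \left(v - 13905\right) = \left(48017 + 43464\right) \left(6486 - 13905\right) = 91481 \left(-7419\right) = -678697539$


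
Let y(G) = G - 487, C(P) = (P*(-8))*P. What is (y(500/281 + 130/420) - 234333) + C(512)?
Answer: -27521908891/11802 ≈ -2.3320e+6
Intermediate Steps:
C(P) = -8*P² (C(P) = (-8*P)*P = -8*P²)
y(G) = -487 + G
(y(500/281 + 130/420) - 234333) + C(512) = ((-487 + (500/281 + 130/420)) - 234333) - 8*512² = ((-487 + (500*(1/281) + 130*(1/420))) - 234333) - 8*262144 = ((-487 + (500/281 + 13/42)) - 234333) - 2097152 = ((-487 + 24653/11802) - 234333) - 2097152 = (-5722921/11802 - 234333) - 2097152 = -2771320987/11802 - 2097152 = -27521908891/11802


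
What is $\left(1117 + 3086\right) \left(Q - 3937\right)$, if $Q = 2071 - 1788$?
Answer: $-15357762$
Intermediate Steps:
$Q = 283$
$\left(1117 + 3086\right) \left(Q - 3937\right) = \left(1117 + 3086\right) \left(283 - 3937\right) = 4203 \left(-3654\right) = -15357762$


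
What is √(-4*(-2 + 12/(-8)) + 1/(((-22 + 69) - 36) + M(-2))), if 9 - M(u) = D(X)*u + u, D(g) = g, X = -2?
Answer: √506/6 ≈ 3.7491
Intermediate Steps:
M(u) = 9 + u (M(u) = 9 - (-2*u + u) = 9 - (-1)*u = 9 + u)
√(-4*(-2 + 12/(-8)) + 1/(((-22 + 69) - 36) + M(-2))) = √(-4*(-2 + 12/(-8)) + 1/(((-22 + 69) - 36) + (9 - 2))) = √(-4*(-2 + 12*(-⅛)) + 1/((47 - 36) + 7)) = √(-4*(-2 - 3/2) + 1/(11 + 7)) = √(-4*(-7/2) + 1/18) = √(14 + 1/18) = √(253/18) = √506/6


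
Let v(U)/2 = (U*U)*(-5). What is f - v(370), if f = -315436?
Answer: 1053564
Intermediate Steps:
v(U) = -10*U**2 (v(U) = 2*((U*U)*(-5)) = 2*(U**2*(-5)) = 2*(-5*U**2) = -10*U**2)
f - v(370) = -315436 - (-10)*370**2 = -315436 - (-10)*136900 = -315436 - 1*(-1369000) = -315436 + 1369000 = 1053564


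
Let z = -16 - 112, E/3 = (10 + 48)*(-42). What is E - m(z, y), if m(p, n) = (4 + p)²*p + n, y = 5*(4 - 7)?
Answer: 1960835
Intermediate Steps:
E = -7308 (E = 3*((10 + 48)*(-42)) = 3*(58*(-42)) = 3*(-2436) = -7308)
z = -128
y = -15 (y = 5*(-3) = -15)
m(p, n) = n + p*(4 + p)² (m(p, n) = p*(4 + p)² + n = n + p*(4 + p)²)
E - m(z, y) = -7308 - (-15 - 128*(4 - 128)²) = -7308 - (-15 - 128*(-124)²) = -7308 - (-15 - 128*15376) = -7308 - (-15 - 1968128) = -7308 - 1*(-1968143) = -7308 + 1968143 = 1960835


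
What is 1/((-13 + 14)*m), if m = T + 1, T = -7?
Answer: -1/6 ≈ -0.16667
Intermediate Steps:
m = -6 (m = -7 + 1 = -6)
1/((-13 + 14)*m) = 1/((-13 + 14)*(-6)) = 1/(1*(-6)) = 1/(-6) = -1/6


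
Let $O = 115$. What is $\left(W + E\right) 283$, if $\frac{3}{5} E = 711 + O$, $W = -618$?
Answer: $\frac{644108}{3} \approx 2.147 \cdot 10^{5}$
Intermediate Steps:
$E = \frac{4130}{3}$ ($E = \frac{5 \left(711 + 115\right)}{3} = \frac{5}{3} \cdot 826 = \frac{4130}{3} \approx 1376.7$)
$\left(W + E\right) 283 = \left(-618 + \frac{4130}{3}\right) 283 = \frac{2276}{3} \cdot 283 = \frac{644108}{3}$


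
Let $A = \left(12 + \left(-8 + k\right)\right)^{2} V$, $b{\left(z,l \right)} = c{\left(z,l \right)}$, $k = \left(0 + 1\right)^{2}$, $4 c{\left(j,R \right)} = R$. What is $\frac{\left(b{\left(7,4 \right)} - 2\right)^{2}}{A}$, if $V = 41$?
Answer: $\frac{1}{1025} \approx 0.00097561$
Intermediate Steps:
$c{\left(j,R \right)} = \frac{R}{4}$
$k = 1$ ($k = 1^{2} = 1$)
$b{\left(z,l \right)} = \frac{l}{4}$
$A = 1025$ ($A = \left(12 + \left(-8 + 1\right)\right)^{2} \cdot 41 = \left(12 - 7\right)^{2} \cdot 41 = 5^{2} \cdot 41 = 25 \cdot 41 = 1025$)
$\frac{\left(b{\left(7,4 \right)} - 2\right)^{2}}{A} = \frac{\left(\frac{1}{4} \cdot 4 - 2\right)^{2}}{1025} = \left(1 - 2\right)^{2} \cdot \frac{1}{1025} = \left(-1\right)^{2} \cdot \frac{1}{1025} = 1 \cdot \frac{1}{1025} = \frac{1}{1025}$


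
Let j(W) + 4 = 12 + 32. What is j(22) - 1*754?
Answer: -714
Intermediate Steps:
j(W) = 40 (j(W) = -4 + (12 + 32) = -4 + 44 = 40)
j(22) - 1*754 = 40 - 1*754 = 40 - 754 = -714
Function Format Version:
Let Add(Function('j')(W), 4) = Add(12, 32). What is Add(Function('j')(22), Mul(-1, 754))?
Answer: -714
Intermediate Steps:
Function('j')(W) = 40 (Function('j')(W) = Add(-4, Add(12, 32)) = Add(-4, 44) = 40)
Add(Function('j')(22), Mul(-1, 754)) = Add(40, Mul(-1, 754)) = Add(40, -754) = -714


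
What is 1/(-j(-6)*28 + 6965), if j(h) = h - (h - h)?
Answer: 1/7133 ≈ 0.00014019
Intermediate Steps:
j(h) = h (j(h) = h - 1*0 = h + 0 = h)
1/(-j(-6)*28 + 6965) = 1/(-1*(-6)*28 + 6965) = 1/(6*28 + 6965) = 1/(168 + 6965) = 1/7133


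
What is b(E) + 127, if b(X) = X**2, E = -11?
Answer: 248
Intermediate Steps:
b(E) + 127 = (-11)**2 + 127 = 121 + 127 = 248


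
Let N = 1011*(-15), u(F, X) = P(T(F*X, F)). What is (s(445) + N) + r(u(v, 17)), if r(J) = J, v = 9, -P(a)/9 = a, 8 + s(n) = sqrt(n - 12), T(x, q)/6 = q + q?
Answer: -16145 + sqrt(433) ≈ -16124.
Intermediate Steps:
T(x, q) = 12*q (T(x, q) = 6*(q + q) = 6*(2*q) = 12*q)
s(n) = -8 + sqrt(-12 + n) (s(n) = -8 + sqrt(n - 12) = -8 + sqrt(-12 + n))
P(a) = -9*a
u(F, X) = -108*F
N = -15165
(s(445) + N) + r(u(v, 17)) = ((-8 + sqrt(-12 + 445)) - 15165) - 108*9 = ((-8 + sqrt(433)) - 15165) - 972 = (-15173 + sqrt(433)) - 972 = -16145 + sqrt(433)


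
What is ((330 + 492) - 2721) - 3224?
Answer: -5123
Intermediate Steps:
((330 + 492) - 2721) - 3224 = (822 - 2721) - 3224 = -1899 - 3224 = -5123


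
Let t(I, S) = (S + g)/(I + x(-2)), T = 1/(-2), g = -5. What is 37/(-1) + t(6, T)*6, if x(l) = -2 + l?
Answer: -107/2 ≈ -53.500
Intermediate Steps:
T = -1/2 ≈ -0.50000
t(I, S) = (-5 + S)/(-4 + I) (t(I, S) = (S - 5)/(I + (-2 - 2)) = (-5 + S)/(I - 4) = (-5 + S)/(-4 + I))
37/(-1) + t(6, T)*6 = 37/(-1) + ((-5 - 1/2)/(-4 + 6))*6 = 37*(-1) + (-11/2/2)*6 = -37 + ((1/2)*(-11/2))*6 = -37 - 11/4*6 = -37 - 33/2 = -107/2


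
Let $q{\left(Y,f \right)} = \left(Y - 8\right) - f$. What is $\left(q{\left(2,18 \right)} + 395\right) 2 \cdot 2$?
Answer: $1484$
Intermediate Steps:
$q{\left(Y,f \right)} = -8 + Y - f$ ($q{\left(Y,f \right)} = \left(-8 + Y\right) - f = -8 + Y - f$)
$\left(q{\left(2,18 \right)} + 395\right) 2 \cdot 2 = \left(\left(-8 + 2 - 18\right) + 395\right) 2 \cdot 2 = \left(\left(-8 + 2 - 18\right) + 395\right) 4 = \left(-24 + 395\right) 4 = 371 \cdot 4 = 1484$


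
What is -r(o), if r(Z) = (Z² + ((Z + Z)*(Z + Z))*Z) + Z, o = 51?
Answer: -533256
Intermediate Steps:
r(Z) = Z + Z² + 4*Z³ (r(Z) = (Z² + ((2*Z)*(2*Z))*Z) + Z = (Z² + (4*Z²)*Z) + Z = (Z² + 4*Z³) + Z = Z + Z² + 4*Z³)
-r(o) = -51*(1 + 51 + 4*51²) = -51*(1 + 51 + 4*2601) = -51*(1 + 51 + 10404) = -51*10456 = -1*533256 = -533256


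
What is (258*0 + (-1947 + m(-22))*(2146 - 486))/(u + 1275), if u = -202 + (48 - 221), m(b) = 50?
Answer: -157451/45 ≈ -3498.9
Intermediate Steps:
u = -375 (u = -202 - 173 = -375)
(258*0 + (-1947 + m(-22))*(2146 - 486))/(u + 1275) = (258*0 + (-1947 + 50)*(2146 - 486))/(-375 + 1275) = (0 - 1897*1660)/900 = (0 - 3149020)*(1/900) = -3149020*1/900 = -157451/45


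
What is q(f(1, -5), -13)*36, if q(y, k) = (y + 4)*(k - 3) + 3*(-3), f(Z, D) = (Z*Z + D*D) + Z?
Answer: -18180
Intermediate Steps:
f(Z, D) = Z + D² + Z² (f(Z, D) = (Z² + D²) + Z = (D² + Z²) + Z = Z + D² + Z²)
q(y, k) = -9 + (-3 + k)*(4 + y) (q(y, k) = (4 + y)*(-3 + k) - 9 = (-3 + k)*(4 + y) - 9 = -9 + (-3 + k)*(4 + y))
q(f(1, -5), -13)*36 = (-21 - 3*(1 + (-5)² + 1²) + 4*(-13) - 13*(1 + (-5)² + 1²))*36 = (-21 - 3*(1 + 25 + 1) - 52 - 13*(1 + 25 + 1))*36 = (-21 - 3*27 - 52 - 13*27)*36 = (-21 - 81 - 52 - 351)*36 = -505*36 = -18180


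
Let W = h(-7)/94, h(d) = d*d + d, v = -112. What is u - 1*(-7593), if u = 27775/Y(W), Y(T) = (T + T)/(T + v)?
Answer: -20757917/6 ≈ -3.4597e+6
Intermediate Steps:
h(d) = d + d² (h(d) = d² + d = d + d²)
W = 21/47 (W = -7*(1 - 7)/94 = -7*(-6)*(1/94) = 42*(1/94) = 21/47 ≈ 0.44681)
Y(T) = 2*T/(-112 + T) (Y(T) = (T + T)/(T - 112) = (2*T)/(-112 + T) = 2*T/(-112 + T))
u = -20803475/6 (u = 27775/((2*(21/47)/(-112 + 21/47))) = 27775/((2*(21/47)/(-5243/47))) = 27775/((2*(21/47)*(-47/5243))) = 27775/(-6/749) = 27775*(-749/6) = -20803475/6 ≈ -3.4672e+6)
u - 1*(-7593) = -20803475/6 - 1*(-7593) = -20803475/6 + 7593 = -20757917/6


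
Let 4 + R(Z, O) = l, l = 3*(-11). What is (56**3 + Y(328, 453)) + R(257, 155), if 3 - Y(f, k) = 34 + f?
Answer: 175220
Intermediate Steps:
l = -33
R(Z, O) = -37 (R(Z, O) = -4 - 33 = -37)
Y(f, k) = -31 - f (Y(f, k) = 3 - (34 + f) = 3 + (-34 - f) = -31 - f)
(56**3 + Y(328, 453)) + R(257, 155) = (56**3 + (-31 - 1*328)) - 37 = (175616 + (-31 - 328)) - 37 = (175616 - 359) - 37 = 175257 - 37 = 175220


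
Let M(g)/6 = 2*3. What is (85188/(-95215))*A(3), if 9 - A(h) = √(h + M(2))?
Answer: -766692/95215 + 85188*√39/95215 ≈ -2.4649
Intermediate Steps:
M(g) = 36 (M(g) = 6*(2*3) = 6*6 = 36)
A(h) = 9 - √(36 + h) (A(h) = 9 - √(h + 36) = 9 - √(36 + h))
(85188/(-95215))*A(3) = (85188/(-95215))*(9 - √(36 + 3)) = (85188*(-1/95215))*(9 - √39) = -85188*(9 - √39)/95215 = -766692/95215 + 85188*√39/95215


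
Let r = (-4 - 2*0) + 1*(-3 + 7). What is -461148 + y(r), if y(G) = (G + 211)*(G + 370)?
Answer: -383078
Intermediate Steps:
r = 0 (r = (-4 + 0) + 1*4 = -4 + 4 = 0)
y(G) = (211 + G)*(370 + G)
-461148 + y(r) = -461148 + (78070 + 0² + 581*0) = -461148 + (78070 + 0 + 0) = -461148 + 78070 = -383078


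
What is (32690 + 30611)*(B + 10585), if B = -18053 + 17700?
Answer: 647695832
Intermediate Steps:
B = -353
(32690 + 30611)*(B + 10585) = (32690 + 30611)*(-353 + 10585) = 63301*10232 = 647695832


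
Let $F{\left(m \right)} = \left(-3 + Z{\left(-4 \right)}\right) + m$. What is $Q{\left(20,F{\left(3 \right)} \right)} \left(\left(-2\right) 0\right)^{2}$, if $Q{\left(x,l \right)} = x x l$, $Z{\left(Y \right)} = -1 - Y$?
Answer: $0$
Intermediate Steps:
$F{\left(m \right)} = m$ ($F{\left(m \right)} = \left(-3 - -3\right) + m = \left(-3 + \left(-1 + 4\right)\right) + m = \left(-3 + 3\right) + m = 0 + m = m$)
$Q{\left(x,l \right)} = l x^{2}$ ($Q{\left(x,l \right)} = x^{2} l = l x^{2}$)
$Q{\left(20,F{\left(3 \right)} \right)} \left(\left(-2\right) 0\right)^{2} = 3 \cdot 20^{2} \left(\left(-2\right) 0\right)^{2} = 3 \cdot 400 \cdot 0^{2} = 1200 \cdot 0 = 0$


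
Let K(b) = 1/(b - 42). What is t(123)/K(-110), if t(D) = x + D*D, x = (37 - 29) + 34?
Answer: -2305992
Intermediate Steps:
x = 42 (x = 8 + 34 = 42)
t(D) = 42 + D² (t(D) = 42 + D*D = 42 + D²)
K(b) = 1/(-42 + b)
t(123)/K(-110) = (42 + 123²)/(1/(-42 - 110)) = (42 + 15129)/(1/(-152)) = 15171/(-1/152) = 15171*(-152) = -2305992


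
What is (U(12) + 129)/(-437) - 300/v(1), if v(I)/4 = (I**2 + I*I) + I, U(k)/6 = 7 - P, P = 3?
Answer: -11078/437 ≈ -25.350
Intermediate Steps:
U(k) = 24 (U(k) = 6*(7 - 1*3) = 6*(7 - 3) = 6*4 = 24)
v(I) = 4*I + 8*I**2 (v(I) = 4*((I**2 + I*I) + I) = 4*((I**2 + I**2) + I) = 4*(2*I**2 + I) = 4*(I + 2*I**2) = 4*I + 8*I**2)
(U(12) + 129)/(-437) - 300/v(1) = (24 + 129)/(-437) - 300*1/(4*(1 + 2*1)) = 153*(-1/437) - 300*1/(4*(1 + 2)) = -153/437 - 300/(4*1*3) = -153/437 - 300/12 = -153/437 - 300*1/12 = -153/437 - 25 = -11078/437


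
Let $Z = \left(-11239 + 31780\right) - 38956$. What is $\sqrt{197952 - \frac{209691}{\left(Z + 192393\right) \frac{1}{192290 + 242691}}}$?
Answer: $\frac{i \sqrt{34176929304630}}{10234} \approx 571.24 i$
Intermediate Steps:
$Z = -18415$ ($Z = 20541 - 38956 = -18415$)
$\sqrt{197952 - \frac{209691}{\left(Z + 192393\right) \frac{1}{192290 + 242691}}} = \sqrt{197952 - \frac{209691}{\left(-18415 + 192393\right) \frac{1}{192290 + 242691}}} = \sqrt{197952 - \frac{209691}{173978 \cdot \frac{1}{434981}}} = \sqrt{197952 - \frac{209691}{\frac{173978}{434981}}} = \sqrt{197952 - \frac{91211600871}{173978}} = \sqrt{- \frac{56772307815}{173978}} = \frac{i \sqrt{34176929304630}}{10234}$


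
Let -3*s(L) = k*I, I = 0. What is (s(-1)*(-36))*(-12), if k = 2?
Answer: 0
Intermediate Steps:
s(L) = 0 (s(L) = -2*0/3 = -1/3*0 = 0)
(s(-1)*(-36))*(-12) = (0*(-36))*(-12) = 0*(-12) = 0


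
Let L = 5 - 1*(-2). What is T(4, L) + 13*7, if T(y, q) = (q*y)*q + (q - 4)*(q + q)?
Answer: 329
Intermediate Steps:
L = 7 (L = 5 + 2 = 7)
T(y, q) = y*q**2 + 2*q*(-4 + q) (T(y, q) = y*q**2 + (-4 + q)*(2*q) = y*q**2 + 2*q*(-4 + q))
T(4, L) + 13*7 = 7*(-8 + 2*7 + 7*4) + 13*7 = 7*(-8 + 14 + 28) + 91 = 7*34 + 91 = 238 + 91 = 329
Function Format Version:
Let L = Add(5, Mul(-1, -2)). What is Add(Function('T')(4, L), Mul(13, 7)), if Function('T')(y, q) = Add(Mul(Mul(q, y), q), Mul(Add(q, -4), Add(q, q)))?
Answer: 329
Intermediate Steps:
L = 7 (L = Add(5, 2) = 7)
Function('T')(y, q) = Add(Mul(y, Pow(q, 2)), Mul(2, q, Add(-4, q))) (Function('T')(y, q) = Add(Mul(y, Pow(q, 2)), Mul(Add(-4, q), Mul(2, q))) = Add(Mul(y, Pow(q, 2)), Mul(2, q, Add(-4, q))))
Add(Function('T')(4, L), Mul(13, 7)) = Add(Mul(7, Add(-8, Mul(2, 7), Mul(7, 4))), Mul(13, 7)) = Add(Mul(7, Add(-8, 14, 28)), 91) = Add(Mul(7, 34), 91) = Add(238, 91) = 329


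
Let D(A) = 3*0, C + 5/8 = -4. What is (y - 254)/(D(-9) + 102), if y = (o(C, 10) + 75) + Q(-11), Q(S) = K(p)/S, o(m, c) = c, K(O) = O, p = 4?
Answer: -621/374 ≈ -1.6604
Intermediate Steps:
C = -37/8 (C = -5/8 - 4 = -37/8 ≈ -4.6250)
Q(S) = 4/S
D(A) = 0
y = 931/11 (y = (10 + 75) + 4/(-11) = 85 + 4*(-1/11) = 85 - 4/11 = 931/11 ≈ 84.636)
(y - 254)/(D(-9) + 102) = (931/11 - 254)/(0 + 102) = -1863/11/102 = -1863/11*1/102 = -621/374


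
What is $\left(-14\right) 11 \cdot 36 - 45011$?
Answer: $-50555$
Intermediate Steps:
$\left(-14\right) 11 \cdot 36 - 45011 = \left(-154\right) 36 - 45011 = -5544 - 45011 = -50555$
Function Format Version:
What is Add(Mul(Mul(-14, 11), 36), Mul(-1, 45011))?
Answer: -50555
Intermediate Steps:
Add(Mul(Mul(-14, 11), 36), Mul(-1, 45011)) = Add(Mul(-154, 36), -45011) = Add(-5544, -45011) = -50555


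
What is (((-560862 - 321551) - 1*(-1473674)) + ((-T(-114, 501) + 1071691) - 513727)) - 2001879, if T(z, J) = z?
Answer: -852540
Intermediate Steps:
(((-560862 - 321551) - 1*(-1473674)) + ((-T(-114, 501) + 1071691) - 513727)) - 2001879 = (((-560862 - 321551) - 1*(-1473674)) + ((-1*(-114) + 1071691) - 513727)) - 2001879 = ((-882413 + 1473674) + ((114 + 1071691) - 513727)) - 2001879 = (591261 + (1071805 - 513727)) - 2001879 = (591261 + 558078) - 2001879 = 1149339 - 2001879 = -852540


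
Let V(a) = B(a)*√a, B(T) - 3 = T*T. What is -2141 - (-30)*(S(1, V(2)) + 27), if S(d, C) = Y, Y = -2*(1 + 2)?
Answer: -1511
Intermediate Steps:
B(T) = 3 + T² (B(T) = 3 + T*T = 3 + T²)
Y = -6 (Y = -2*3 = -6)
V(a) = √a*(3 + a²) (V(a) = (3 + a²)*√a = √a*(3 + a²))
S(d, C) = -6
-2141 - (-30)*(S(1, V(2)) + 27) = -2141 - (-30)*(-6 + 27) = -2141 - (-30)*21 = -2141 - 1*(-630) = -2141 + 630 = -1511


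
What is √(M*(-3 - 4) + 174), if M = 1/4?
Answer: √689/2 ≈ 13.124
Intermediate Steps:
M = ¼ (M = 1*(¼) = ¼ ≈ 0.25000)
√(M*(-3 - 4) + 174) = √((-3 - 4)/4 + 174) = √((¼)*(-7) + 174) = √(-7/4 + 174) = √(689/4) = √689/2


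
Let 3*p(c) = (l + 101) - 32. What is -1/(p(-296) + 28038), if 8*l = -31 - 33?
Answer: -3/84175 ≈ -3.5640e-5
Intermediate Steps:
l = -8 (l = (-31 - 33)/8 = (⅛)*(-64) = -8)
p(c) = 61/3 (p(c) = ((-8 + 101) - 32)/3 = (93 - 32)/3 = (⅓)*61 = 61/3)
-1/(p(-296) + 28038) = -1/(61/3 + 28038) = -1/84175/3 = -1*3/84175 = -3/84175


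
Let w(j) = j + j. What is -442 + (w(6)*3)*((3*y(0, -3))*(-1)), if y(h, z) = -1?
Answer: -334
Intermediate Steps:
w(j) = 2*j
-442 + (w(6)*3)*((3*y(0, -3))*(-1)) = -442 + ((2*6)*3)*((3*(-1))*(-1)) = -442 + (12*3)*(-3*(-1)) = -442 + 36*3 = -442 + 108 = -334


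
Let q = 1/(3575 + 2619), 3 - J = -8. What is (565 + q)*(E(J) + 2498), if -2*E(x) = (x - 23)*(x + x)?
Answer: 4601988465/3097 ≈ 1.4860e+6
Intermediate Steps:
J = 11 (J = 3 - 1*(-8) = 3 + 8 = 11)
q = 1/6194 ≈ 0.00016145
E(x) = -x*(-23 + x) (E(x) = -(x - 23)*(x + x)/2 = -(-23 + x)*2*x/2 = -x*(-23 + x))
(565 + q)*(E(J) + 2498) = (565 + 1/6194)*(11*(23 - 1*11) + 2498) = 3499611*(11*(23 - 11) + 2498)/6194 = 3499611*(11*12 + 2498)/6194 = 3499611*(132 + 2498)/6194 = (3499611/6194)*2630 = 4601988465/3097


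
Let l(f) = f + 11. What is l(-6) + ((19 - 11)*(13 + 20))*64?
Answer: 16901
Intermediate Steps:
l(f) = 11 + f
l(-6) + ((19 - 11)*(13 + 20))*64 = (11 - 6) + ((19 - 11)*(13 + 20))*64 = 5 + (8*33)*64 = 5 + 264*64 = 5 + 16896 = 16901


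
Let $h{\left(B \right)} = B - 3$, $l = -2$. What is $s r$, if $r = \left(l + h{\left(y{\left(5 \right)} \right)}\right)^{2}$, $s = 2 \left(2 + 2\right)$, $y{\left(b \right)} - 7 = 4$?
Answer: $288$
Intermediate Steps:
$y{\left(b \right)} = 11$ ($y{\left(b \right)} = 7 + 4 = 11$)
$s = 8$ ($s = 2 \cdot 4 = 8$)
$h{\left(B \right)} = -3 + B$
$r = 36$ ($r = \left(-2 + \left(-3 + 11\right)\right)^{2} = \left(-2 + 8\right)^{2} = 6^{2} = 36$)
$s r = 8 \cdot 36 = 288$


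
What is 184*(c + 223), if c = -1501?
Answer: -235152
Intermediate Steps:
184*(c + 223) = 184*(-1501 + 223) = 184*(-1278) = -235152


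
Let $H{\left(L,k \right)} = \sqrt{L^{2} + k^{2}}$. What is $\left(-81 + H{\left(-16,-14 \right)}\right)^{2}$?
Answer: $7013 - 324 \sqrt{113} \approx 3568.8$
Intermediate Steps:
$\left(-81 + H{\left(-16,-14 \right)}\right)^{2} = \left(-81 + \sqrt{\left(-16\right)^{2} + \left(-14\right)^{2}}\right)^{2} = \left(-81 + \sqrt{256 + 196}\right)^{2} = \left(-81 + \sqrt{452}\right)^{2} = \left(-81 + 2 \sqrt{113}\right)^{2}$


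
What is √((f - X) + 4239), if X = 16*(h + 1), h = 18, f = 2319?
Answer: √6254 ≈ 79.082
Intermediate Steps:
X = 304 (X = 16*(18 + 1) = 16*19 = 304)
√((f - X) + 4239) = √((2319 - 1*304) + 4239) = √((2319 - 304) + 4239) = √(2015 + 4239) = √6254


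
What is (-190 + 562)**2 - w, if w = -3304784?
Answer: 3443168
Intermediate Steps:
(-190 + 562)**2 - w = (-190 + 562)**2 - 1*(-3304784) = 372**2 + 3304784 = 138384 + 3304784 = 3443168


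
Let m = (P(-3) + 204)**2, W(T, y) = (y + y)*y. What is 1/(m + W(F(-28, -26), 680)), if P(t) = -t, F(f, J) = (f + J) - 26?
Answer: 1/967649 ≈ 1.0334e-6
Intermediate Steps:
F(f, J) = -26 + J + f (F(f, J) = (J + f) - 26 = -26 + J + f)
W(T, y) = 2*y**2 (W(T, y) = (2*y)*y = 2*y**2)
m = 42849 (m = (-1*(-3) + 204)**2 = (3 + 204)**2 = 207**2 = 42849)
1/(m + W(F(-28, -26), 680)) = 1/(42849 + 2*680**2) = 1/(42849 + 2*462400) = 1/(42849 + 924800) = 1/967649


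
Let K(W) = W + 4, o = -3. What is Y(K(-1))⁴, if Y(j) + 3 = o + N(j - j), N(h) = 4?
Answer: 16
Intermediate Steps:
K(W) = 4 + W
Y(j) = -2 (Y(j) = -3 + (-3 + 4) = -3 + 1 = -2)
Y(K(-1))⁴ = (-2)⁴ = 16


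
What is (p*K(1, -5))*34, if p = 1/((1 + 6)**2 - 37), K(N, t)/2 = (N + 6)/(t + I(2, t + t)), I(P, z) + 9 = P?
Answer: -119/36 ≈ -3.3056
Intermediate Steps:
I(P, z) = -9 + P
K(N, t) = 2*(6 + N)/(-7 + t) (K(N, t) = 2*((N + 6)/(t + (-9 + 2))) = 2*((6 + N)/(t - 7)) = 2*((6 + N)/(-7 + t)) = 2*(6 + N)/(-7 + t))
p = 1/12 (p = 1/(7**2 - 37) = 1/(49 - 37) = 1/12 ≈ 0.083333)
(p*K(1, -5))*34 = ((2*(6 + 1)/(-7 - 5))/12)*34 = ((2*7/(-12))/12)*34 = ((2*(-1/12)*7)/12)*34 = ((1/12)*(-7/6))*34 = -7/72*34 = -119/36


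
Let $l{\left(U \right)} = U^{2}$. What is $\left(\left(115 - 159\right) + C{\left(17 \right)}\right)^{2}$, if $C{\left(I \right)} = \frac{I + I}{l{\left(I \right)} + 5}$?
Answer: $\frac{41615401}{21609} \approx 1925.8$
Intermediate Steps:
$C{\left(I \right)} = \frac{2 I}{5 + I^{2}}$ ($C{\left(I \right)} = \frac{I + I}{I^{2} + 5} = \frac{2 I}{5 + I^{2}}$)
$\left(\left(115 - 159\right) + C{\left(17 \right)}\right)^{2} = \left(\left(115 - 159\right) + 2 \cdot 17 \frac{1}{5 + 17^{2}}\right)^{2} = \left(\left(115 - 159\right) + 2 \cdot 17 \frac{1}{5 + 289}\right)^{2} = \left(-44 + 2 \cdot 17 \cdot \frac{1}{294}\right)^{2} = \left(-44 + \frac{17}{147}\right)^{2} = \left(- \frac{6451}{147}\right)^{2} = \frac{41615401}{21609}$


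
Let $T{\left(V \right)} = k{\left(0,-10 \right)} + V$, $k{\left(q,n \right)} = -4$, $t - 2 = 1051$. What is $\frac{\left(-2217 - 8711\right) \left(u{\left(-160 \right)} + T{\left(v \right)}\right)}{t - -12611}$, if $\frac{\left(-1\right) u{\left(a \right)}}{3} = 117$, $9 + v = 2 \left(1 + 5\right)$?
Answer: $\frac{120208}{427} \approx 281.52$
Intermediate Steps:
$t = 1053$ ($t = 2 + 1051 = 1053$)
$v = 3$ ($v = -9 + 2 \left(1 + 5\right) = -9 + 2 \cdot 6 = -9 + 12 = 3$)
$u{\left(a \right)} = -351$ ($u{\left(a \right)} = \left(-3\right) 117 = -351$)
$T{\left(V \right)} = -4 + V$
$\frac{\left(-2217 - 8711\right) \left(u{\left(-160 \right)} + T{\left(v \right)}\right)}{t - -12611} = \frac{\left(-2217 - 8711\right) \left(-351 + \left(-4 + 3\right)\right)}{1053 - -12611} = \frac{\left(-10928\right) \left(-351 - 1\right)}{1053 + 12611} = \frac{\left(-10928\right) \left(-352\right)}{13664} = 3846656 \cdot \frac{1}{13664} = \frac{120208}{427}$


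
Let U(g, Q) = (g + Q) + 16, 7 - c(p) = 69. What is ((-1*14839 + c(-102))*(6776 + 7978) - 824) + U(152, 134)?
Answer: -219849876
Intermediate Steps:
c(p) = -62 (c(p) = 7 - 1*69 = 7 - 69 = -62)
U(g, Q) = 16 + Q + g (U(g, Q) = (Q + g) + 16 = 16 + Q + g)
((-1*14839 + c(-102))*(6776 + 7978) - 824) + U(152, 134) = ((-1*14839 - 62)*(6776 + 7978) - 824) + (16 + 134 + 152) = ((-14839 - 62)*14754 - 824) + 302 = (-14901*14754 - 824) + 302 = (-219849354 - 824) + 302 = -219850178 + 302 = -219849876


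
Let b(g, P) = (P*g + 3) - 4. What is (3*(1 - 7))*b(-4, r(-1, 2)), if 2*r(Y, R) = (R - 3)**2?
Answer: 54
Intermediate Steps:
r(Y, R) = (-3 + R)**2/2 (r(Y, R) = (R - 3)**2/2 = (-3 + R)**2/2)
b(g, P) = -1 + P*g (b(g, P) = (3 + P*g) - 4 = -1 + P*g)
(3*(1 - 7))*b(-4, r(-1, 2)) = (3*(1 - 7))*(-1 + ((-3 + 2)**2/2)*(-4)) = (3*(-6))*(-1 + ((1/2)*(-1)**2)*(-4)) = -18*(-1 + ((1/2)*1)*(-4)) = -18*(-1 + (1/2)*(-4)) = -18*(-1 - 2) = -18*(-3) = 54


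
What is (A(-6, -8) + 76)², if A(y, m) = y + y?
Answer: 4096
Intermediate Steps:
A(y, m) = 2*y
(A(-6, -8) + 76)² = (2*(-6) + 76)² = (-12 + 76)² = 64² = 4096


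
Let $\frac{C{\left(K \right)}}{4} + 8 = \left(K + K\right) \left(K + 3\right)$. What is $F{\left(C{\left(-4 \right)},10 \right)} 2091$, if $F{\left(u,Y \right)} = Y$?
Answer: $20910$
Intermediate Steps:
$C{\left(K \right)} = -32 + 8 K \left(3 + K\right)$ ($C{\left(K \right)} = -32 + 4 \left(K + K\right) \left(K + 3\right) = -32 + 4 \cdot 2 K \left(3 + K\right) = -32 + 8 K \left(3 + K\right)$)
$F{\left(C{\left(-4 \right)},10 \right)} 2091 = 10 \cdot 2091 = 20910$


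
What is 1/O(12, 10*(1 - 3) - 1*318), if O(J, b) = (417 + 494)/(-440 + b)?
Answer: -778/911 ≈ -0.85401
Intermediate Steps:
O(J, b) = 911/(-440 + b)
1/O(12, 10*(1 - 3) - 1*318) = 1/(911/(-440 + (10*(1 - 3) - 1*318))) = 1/(911/(-440 + (10*(-2) - 318))) = 1/(911/(-440 + (-20 - 318))) = 1/(911/(-440 - 338)) = 1/(911/(-778)) = 1/(911*(-1/778)) = 1/(-911/778) = -778/911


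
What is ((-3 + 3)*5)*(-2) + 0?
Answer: 0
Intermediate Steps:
((-3 + 3)*5)*(-2) + 0 = (0*5)*(-2) + 0 = 0*(-2) + 0 = 0 + 0 = 0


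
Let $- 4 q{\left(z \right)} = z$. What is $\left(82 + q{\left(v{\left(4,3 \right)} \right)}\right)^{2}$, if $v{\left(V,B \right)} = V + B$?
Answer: $\frac{103041}{16} \approx 6440.1$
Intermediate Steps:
$v{\left(V,B \right)} = B + V$
$q{\left(z \right)} = - \frac{z}{4}$
$\left(82 + q{\left(v{\left(4,3 \right)} \right)}\right)^{2} = \left(82 - \frac{3 + 4}{4}\right)^{2} = \left(82 - \frac{7}{4}\right)^{2} = \left(\frac{321}{4}\right)^{2} = \frac{103041}{16}$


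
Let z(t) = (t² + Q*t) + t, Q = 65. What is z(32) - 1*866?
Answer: 2270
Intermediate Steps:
z(t) = t² + 66*t (z(t) = (t² + 65*t) + t = t² + 66*t)
z(32) - 1*866 = 32*(66 + 32) - 1*866 = 32*98 - 866 = 3136 - 866 = 2270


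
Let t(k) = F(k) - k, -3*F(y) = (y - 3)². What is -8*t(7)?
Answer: 296/3 ≈ 98.667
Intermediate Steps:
F(y) = -(-3 + y)²/3 (F(y) = -(y - 3)²/3 = -(-3 + y)²/3)
t(k) = -k - (-3 + k)²/3 (t(k) = -(-3 + k)²/3 - k = -k - (-3 + k)²/3)
-8*t(7) = -8*(-3 + 7 - ⅓*7²) = -8*(-3 + 7 - ⅓*49) = -8*(-3 + 7 - 49/3) = -8*(-37/3) = 296/3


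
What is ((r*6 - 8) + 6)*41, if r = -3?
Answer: -820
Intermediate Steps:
((r*6 - 8) + 6)*41 = ((-3*6 - 8) + 6)*41 = ((-18 - 8) + 6)*41 = (-26 + 6)*41 = -20*41 = -820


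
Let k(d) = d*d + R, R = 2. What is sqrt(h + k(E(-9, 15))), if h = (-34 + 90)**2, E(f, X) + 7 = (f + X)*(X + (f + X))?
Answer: sqrt(17299) ≈ 131.53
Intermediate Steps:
E(f, X) = -7 + (X + f)*(f + 2*X) (E(f, X) = -7 + (f + X)*(X + (f + X)) = -7 + (X + f)*(X + (X + f)) = -7 + (X + f)*(f + 2*X))
k(d) = 2 + d**2 (k(d) = d*d + 2 = d**2 + 2 = 2 + d**2)
h = 3136 (h = 56**2 = 3136)
sqrt(h + k(E(-9, 15))) = sqrt(3136 + (2 + (-7 + (-9)**2 + 2*15**2 + 3*15*(-9))**2)) = sqrt(3136 + (2 + (-7 + 81 + 2*225 - 405)**2)) = sqrt(3136 + (2 + (-7 + 81 + 450 - 405)**2)) = sqrt(3136 + (2 + 119**2)) = sqrt(3136 + (2 + 14161)) = sqrt(3136 + 14163) = sqrt(17299)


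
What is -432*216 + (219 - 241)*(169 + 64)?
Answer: -98438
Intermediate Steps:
-432*216 + (219 - 241)*(169 + 64) = -93312 - 22*233 = -93312 - 5126 = -98438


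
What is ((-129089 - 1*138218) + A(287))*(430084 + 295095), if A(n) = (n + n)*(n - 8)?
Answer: -77710906819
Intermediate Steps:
A(n) = 2*n*(-8 + n) (A(n) = (2*n)*(-8 + n) = 2*n*(-8 + n))
((-129089 - 1*138218) + A(287))*(430084 + 295095) = ((-129089 - 1*138218) + 2*287*(-8 + 287))*(430084 + 295095) = ((-129089 - 138218) + 2*287*279)*725179 = (-267307 + 160146)*725179 = -107161*725179 = -77710906819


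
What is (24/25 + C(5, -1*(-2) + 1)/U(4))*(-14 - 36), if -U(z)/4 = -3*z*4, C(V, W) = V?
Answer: -4733/96 ≈ -49.302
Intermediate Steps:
U(z) = 48*z (U(z) = -4*(-3*z)*4 = -(-48)*z = 48*z)
(24/25 + C(5, -1*(-2) + 1)/U(4))*(-14 - 36) = (24/25 + 5/((48*4)))*(-14 - 36) = (24*(1/25) + 5/192)*(-50) = (24/25 + 5*(1/192))*(-50) = (24/25 + 5/192)*(-50) = (4733/4800)*(-50) = -4733/96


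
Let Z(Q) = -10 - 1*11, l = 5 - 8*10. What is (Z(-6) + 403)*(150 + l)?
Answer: 28650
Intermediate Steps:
l = -75 (l = 5 - 80 = -75)
Z(Q) = -21 (Z(Q) = -10 - 11 = -21)
(Z(-6) + 403)*(150 + l) = (-21 + 403)*(150 - 75) = 382*75 = 28650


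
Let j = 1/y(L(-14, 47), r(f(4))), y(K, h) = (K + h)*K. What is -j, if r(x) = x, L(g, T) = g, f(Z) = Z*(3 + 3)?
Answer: 1/140 ≈ 0.0071429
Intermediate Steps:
f(Z) = 6*Z (f(Z) = Z*6 = 6*Z)
y(K, h) = K*(K + h)
j = -1/140 (j = 1/(-14*(-14 + 6*4)) = 1/(-14*(-14 + 24)) = 1/(-14*10) = 1/(-140) = -1/140 ≈ -0.0071429)
-j = -1*(-1/140) = 1/140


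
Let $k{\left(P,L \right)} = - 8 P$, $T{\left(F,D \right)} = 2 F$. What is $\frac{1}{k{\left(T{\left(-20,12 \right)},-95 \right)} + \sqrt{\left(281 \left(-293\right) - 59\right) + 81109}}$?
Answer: $\frac{320}{103683} - \frac{i \sqrt{1283}}{103683} \approx 0.0030863 - 0.00034547 i$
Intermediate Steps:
$\frac{1}{k{\left(T{\left(-20,12 \right)},-95 \right)} + \sqrt{\left(281 \left(-293\right) - 59\right) + 81109}} = \frac{1}{- 8 \cdot 2 \left(-20\right) + \sqrt{\left(281 \left(-293\right) - 59\right) + 81109}} = \frac{1}{\left(-8\right) \left(-40\right) + \sqrt{\left(-82333 - 59\right) + 81109}} = \frac{1}{320 + \sqrt{-82392 + 81109}} = \frac{1}{320 + \sqrt{-1283}} = \frac{1}{320 + i \sqrt{1283}}$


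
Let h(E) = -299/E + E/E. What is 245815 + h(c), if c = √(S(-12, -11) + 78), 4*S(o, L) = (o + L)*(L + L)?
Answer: 245816 - 299*√818/409 ≈ 2.4580e+5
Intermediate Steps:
S(o, L) = L*(L + o)/2 (S(o, L) = ((o + L)*(L + L))/4 = ((L + o)*(2*L))/4 = (2*L*(L + o))/4 = L*(L + o)/2)
c = √818/2 (c = √((½)*(-11)*(-11 - 12) + 78) = √((½)*(-11)*(-23) + 78) = √(253/2 + 78) = √(409/2) = √818/2 ≈ 14.300)
h(E) = 1 - 299/E (h(E) = -299/E + 1 = 1 - 299/E)
245815 + h(c) = 245815 + (-299 + √818/2)/((√818/2)) = 245815 + (√818/409)*(-299 + √818/2) = 245815 + √818*(-299 + √818/2)/409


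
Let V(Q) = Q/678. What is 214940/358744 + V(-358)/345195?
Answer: 6288113023381/10495154823030 ≈ 0.59914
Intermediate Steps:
V(Q) = Q/678 (V(Q) = Q*(1/678) = Q/678)
214940/358744 + V(-358)/345195 = 214940/358744 + ((1/678)*(-358))/345195 = 214940*(1/358744) - 179/339*1/345195 = 53735/89686 - 179/117021105 = 6288113023381/10495154823030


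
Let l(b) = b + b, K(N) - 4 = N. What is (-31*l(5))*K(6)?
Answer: -3100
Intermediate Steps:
K(N) = 4 + N
l(b) = 2*b
(-31*l(5))*K(6) = (-62*5)*(4 + 6) = -31*10*10 = -310*10 = -3100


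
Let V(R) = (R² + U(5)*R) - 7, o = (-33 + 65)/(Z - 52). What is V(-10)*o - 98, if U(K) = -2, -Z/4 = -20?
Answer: 218/7 ≈ 31.143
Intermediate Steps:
Z = 80 (Z = -4*(-20) = 80)
o = 8/7 (o = (-33 + 65)/(80 - 52) = 32/28 = 32*(1/28) = 8/7 ≈ 1.1429)
V(R) = -7 + R² - 2*R (V(R) = (R² - 2*R) - 7 = -7 + R² - 2*R)
V(-10)*o - 98 = (-7 + (-10)² - 2*(-10))*(8/7) - 98 = (-7 + 100 + 20)*(8/7) - 98 = 113*(8/7) - 98 = 904/7 - 98 = 218/7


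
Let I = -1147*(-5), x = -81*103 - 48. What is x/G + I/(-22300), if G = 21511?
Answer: -62096977/95939060 ≈ -0.64725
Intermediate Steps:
x = -8391 (x = -8343 - 48 = -8391)
I = 5735
x/G + I/(-22300) = -8391/21511 + 5735/(-22300) = -8391*1/21511 + 5735*(-1/22300) = -8391/21511 - 1147/4460 = -62096977/95939060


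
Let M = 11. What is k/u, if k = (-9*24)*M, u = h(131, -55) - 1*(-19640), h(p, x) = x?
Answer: -2376/19585 ≈ -0.12132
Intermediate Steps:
u = 19585 (u = -55 - 1*(-19640) = -55 + 19640 = 19585)
k = -2376 (k = -9*24*11 = -216*11 = -2376)
k/u = -2376/19585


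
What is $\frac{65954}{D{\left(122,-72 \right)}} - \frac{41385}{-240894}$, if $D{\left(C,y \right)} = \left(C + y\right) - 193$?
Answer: $- \frac{5294001607}{11482614} \approx -461.04$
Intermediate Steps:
$D{\left(C,y \right)} = -193 + C + y$
$\frac{65954}{D{\left(122,-72 \right)}} - \frac{41385}{-240894} = \frac{65954}{-193 + 122 - 72} - \frac{41385}{-240894} = \frac{65954}{-143} - - \frac{13795}{80298} = 65954 \left(- \frac{1}{143}\right) + \frac{13795}{80298} = - \frac{65954}{143} + \frac{13795}{80298} = - \frac{5294001607}{11482614}$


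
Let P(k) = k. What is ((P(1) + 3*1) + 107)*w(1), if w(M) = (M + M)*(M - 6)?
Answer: -1110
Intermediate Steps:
w(M) = 2*M*(-6 + M) (w(M) = (2*M)*(-6 + M) = 2*M*(-6 + M))
((P(1) + 3*1) + 107)*w(1) = ((1 + 3*1) + 107)*(2*1*(-6 + 1)) = ((1 + 3) + 107)*(2*1*(-5)) = (4 + 107)*(-10) = 111*(-10) = -1110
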